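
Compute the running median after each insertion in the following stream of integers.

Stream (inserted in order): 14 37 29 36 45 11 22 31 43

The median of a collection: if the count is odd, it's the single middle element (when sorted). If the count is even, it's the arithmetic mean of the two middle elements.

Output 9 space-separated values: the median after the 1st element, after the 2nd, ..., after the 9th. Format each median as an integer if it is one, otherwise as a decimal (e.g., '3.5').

Step 1: insert 14 -> lo=[14] (size 1, max 14) hi=[] (size 0) -> median=14
Step 2: insert 37 -> lo=[14] (size 1, max 14) hi=[37] (size 1, min 37) -> median=25.5
Step 3: insert 29 -> lo=[14, 29] (size 2, max 29) hi=[37] (size 1, min 37) -> median=29
Step 4: insert 36 -> lo=[14, 29] (size 2, max 29) hi=[36, 37] (size 2, min 36) -> median=32.5
Step 5: insert 45 -> lo=[14, 29, 36] (size 3, max 36) hi=[37, 45] (size 2, min 37) -> median=36
Step 6: insert 11 -> lo=[11, 14, 29] (size 3, max 29) hi=[36, 37, 45] (size 3, min 36) -> median=32.5
Step 7: insert 22 -> lo=[11, 14, 22, 29] (size 4, max 29) hi=[36, 37, 45] (size 3, min 36) -> median=29
Step 8: insert 31 -> lo=[11, 14, 22, 29] (size 4, max 29) hi=[31, 36, 37, 45] (size 4, min 31) -> median=30
Step 9: insert 43 -> lo=[11, 14, 22, 29, 31] (size 5, max 31) hi=[36, 37, 43, 45] (size 4, min 36) -> median=31

Answer: 14 25.5 29 32.5 36 32.5 29 30 31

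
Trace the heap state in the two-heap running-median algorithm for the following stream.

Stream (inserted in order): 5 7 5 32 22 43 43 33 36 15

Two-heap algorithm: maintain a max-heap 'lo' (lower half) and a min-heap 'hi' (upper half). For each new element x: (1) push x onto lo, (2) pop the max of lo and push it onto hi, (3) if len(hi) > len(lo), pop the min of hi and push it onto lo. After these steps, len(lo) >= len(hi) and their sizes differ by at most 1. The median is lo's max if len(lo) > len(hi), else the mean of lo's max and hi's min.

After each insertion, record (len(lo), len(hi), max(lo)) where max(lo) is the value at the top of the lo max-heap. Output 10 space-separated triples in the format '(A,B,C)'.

Answer: (1,0,5) (1,1,5) (2,1,5) (2,2,5) (3,2,7) (3,3,7) (4,3,22) (4,4,22) (5,4,32) (5,5,22)

Derivation:
Step 1: insert 5 -> lo=[5] hi=[] -> (len(lo)=1, len(hi)=0, max(lo)=5)
Step 2: insert 7 -> lo=[5] hi=[7] -> (len(lo)=1, len(hi)=1, max(lo)=5)
Step 3: insert 5 -> lo=[5, 5] hi=[7] -> (len(lo)=2, len(hi)=1, max(lo)=5)
Step 4: insert 32 -> lo=[5, 5] hi=[7, 32] -> (len(lo)=2, len(hi)=2, max(lo)=5)
Step 5: insert 22 -> lo=[5, 5, 7] hi=[22, 32] -> (len(lo)=3, len(hi)=2, max(lo)=7)
Step 6: insert 43 -> lo=[5, 5, 7] hi=[22, 32, 43] -> (len(lo)=3, len(hi)=3, max(lo)=7)
Step 7: insert 43 -> lo=[5, 5, 7, 22] hi=[32, 43, 43] -> (len(lo)=4, len(hi)=3, max(lo)=22)
Step 8: insert 33 -> lo=[5, 5, 7, 22] hi=[32, 33, 43, 43] -> (len(lo)=4, len(hi)=4, max(lo)=22)
Step 9: insert 36 -> lo=[5, 5, 7, 22, 32] hi=[33, 36, 43, 43] -> (len(lo)=5, len(hi)=4, max(lo)=32)
Step 10: insert 15 -> lo=[5, 5, 7, 15, 22] hi=[32, 33, 36, 43, 43] -> (len(lo)=5, len(hi)=5, max(lo)=22)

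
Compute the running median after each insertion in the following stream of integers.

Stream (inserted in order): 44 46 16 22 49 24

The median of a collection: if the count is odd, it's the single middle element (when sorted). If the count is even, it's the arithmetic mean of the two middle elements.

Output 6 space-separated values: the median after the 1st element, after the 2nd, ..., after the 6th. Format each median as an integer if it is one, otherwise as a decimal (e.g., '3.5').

Step 1: insert 44 -> lo=[44] (size 1, max 44) hi=[] (size 0) -> median=44
Step 2: insert 46 -> lo=[44] (size 1, max 44) hi=[46] (size 1, min 46) -> median=45
Step 3: insert 16 -> lo=[16, 44] (size 2, max 44) hi=[46] (size 1, min 46) -> median=44
Step 4: insert 22 -> lo=[16, 22] (size 2, max 22) hi=[44, 46] (size 2, min 44) -> median=33
Step 5: insert 49 -> lo=[16, 22, 44] (size 3, max 44) hi=[46, 49] (size 2, min 46) -> median=44
Step 6: insert 24 -> lo=[16, 22, 24] (size 3, max 24) hi=[44, 46, 49] (size 3, min 44) -> median=34

Answer: 44 45 44 33 44 34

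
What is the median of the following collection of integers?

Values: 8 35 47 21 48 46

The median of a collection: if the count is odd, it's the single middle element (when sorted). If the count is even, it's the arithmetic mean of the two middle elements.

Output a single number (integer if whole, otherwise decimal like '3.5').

Step 1: insert 8 -> lo=[8] (size 1, max 8) hi=[] (size 0) -> median=8
Step 2: insert 35 -> lo=[8] (size 1, max 8) hi=[35] (size 1, min 35) -> median=21.5
Step 3: insert 47 -> lo=[8, 35] (size 2, max 35) hi=[47] (size 1, min 47) -> median=35
Step 4: insert 21 -> lo=[8, 21] (size 2, max 21) hi=[35, 47] (size 2, min 35) -> median=28
Step 5: insert 48 -> lo=[8, 21, 35] (size 3, max 35) hi=[47, 48] (size 2, min 47) -> median=35
Step 6: insert 46 -> lo=[8, 21, 35] (size 3, max 35) hi=[46, 47, 48] (size 3, min 46) -> median=40.5

Answer: 40.5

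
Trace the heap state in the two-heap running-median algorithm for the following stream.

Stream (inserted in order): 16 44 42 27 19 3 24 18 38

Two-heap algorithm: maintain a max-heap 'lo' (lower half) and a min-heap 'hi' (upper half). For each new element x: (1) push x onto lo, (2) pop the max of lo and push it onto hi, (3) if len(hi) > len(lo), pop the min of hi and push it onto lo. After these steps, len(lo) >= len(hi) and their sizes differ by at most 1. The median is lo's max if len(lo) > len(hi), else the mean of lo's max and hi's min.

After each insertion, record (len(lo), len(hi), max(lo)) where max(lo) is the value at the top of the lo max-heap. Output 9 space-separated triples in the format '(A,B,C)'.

Answer: (1,0,16) (1,1,16) (2,1,42) (2,2,27) (3,2,27) (3,3,19) (4,3,24) (4,4,19) (5,4,24)

Derivation:
Step 1: insert 16 -> lo=[16] hi=[] -> (len(lo)=1, len(hi)=0, max(lo)=16)
Step 2: insert 44 -> lo=[16] hi=[44] -> (len(lo)=1, len(hi)=1, max(lo)=16)
Step 3: insert 42 -> lo=[16, 42] hi=[44] -> (len(lo)=2, len(hi)=1, max(lo)=42)
Step 4: insert 27 -> lo=[16, 27] hi=[42, 44] -> (len(lo)=2, len(hi)=2, max(lo)=27)
Step 5: insert 19 -> lo=[16, 19, 27] hi=[42, 44] -> (len(lo)=3, len(hi)=2, max(lo)=27)
Step 6: insert 3 -> lo=[3, 16, 19] hi=[27, 42, 44] -> (len(lo)=3, len(hi)=3, max(lo)=19)
Step 7: insert 24 -> lo=[3, 16, 19, 24] hi=[27, 42, 44] -> (len(lo)=4, len(hi)=3, max(lo)=24)
Step 8: insert 18 -> lo=[3, 16, 18, 19] hi=[24, 27, 42, 44] -> (len(lo)=4, len(hi)=4, max(lo)=19)
Step 9: insert 38 -> lo=[3, 16, 18, 19, 24] hi=[27, 38, 42, 44] -> (len(lo)=5, len(hi)=4, max(lo)=24)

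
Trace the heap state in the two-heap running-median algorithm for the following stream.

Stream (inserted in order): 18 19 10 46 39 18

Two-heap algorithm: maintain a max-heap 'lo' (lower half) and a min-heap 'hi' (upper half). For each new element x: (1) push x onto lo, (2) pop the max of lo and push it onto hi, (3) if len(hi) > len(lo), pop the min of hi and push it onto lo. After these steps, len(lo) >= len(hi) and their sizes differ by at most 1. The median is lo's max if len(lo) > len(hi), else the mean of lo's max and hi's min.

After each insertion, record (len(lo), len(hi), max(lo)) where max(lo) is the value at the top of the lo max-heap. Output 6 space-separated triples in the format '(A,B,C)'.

Answer: (1,0,18) (1,1,18) (2,1,18) (2,2,18) (3,2,19) (3,3,18)

Derivation:
Step 1: insert 18 -> lo=[18] hi=[] -> (len(lo)=1, len(hi)=0, max(lo)=18)
Step 2: insert 19 -> lo=[18] hi=[19] -> (len(lo)=1, len(hi)=1, max(lo)=18)
Step 3: insert 10 -> lo=[10, 18] hi=[19] -> (len(lo)=2, len(hi)=1, max(lo)=18)
Step 4: insert 46 -> lo=[10, 18] hi=[19, 46] -> (len(lo)=2, len(hi)=2, max(lo)=18)
Step 5: insert 39 -> lo=[10, 18, 19] hi=[39, 46] -> (len(lo)=3, len(hi)=2, max(lo)=19)
Step 6: insert 18 -> lo=[10, 18, 18] hi=[19, 39, 46] -> (len(lo)=3, len(hi)=3, max(lo)=18)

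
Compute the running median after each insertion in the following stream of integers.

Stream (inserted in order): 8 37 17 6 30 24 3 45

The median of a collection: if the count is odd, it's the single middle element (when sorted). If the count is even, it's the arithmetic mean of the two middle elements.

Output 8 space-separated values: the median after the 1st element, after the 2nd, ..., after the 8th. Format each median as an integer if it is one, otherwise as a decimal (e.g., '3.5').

Step 1: insert 8 -> lo=[8] (size 1, max 8) hi=[] (size 0) -> median=8
Step 2: insert 37 -> lo=[8] (size 1, max 8) hi=[37] (size 1, min 37) -> median=22.5
Step 3: insert 17 -> lo=[8, 17] (size 2, max 17) hi=[37] (size 1, min 37) -> median=17
Step 4: insert 6 -> lo=[6, 8] (size 2, max 8) hi=[17, 37] (size 2, min 17) -> median=12.5
Step 5: insert 30 -> lo=[6, 8, 17] (size 3, max 17) hi=[30, 37] (size 2, min 30) -> median=17
Step 6: insert 24 -> lo=[6, 8, 17] (size 3, max 17) hi=[24, 30, 37] (size 3, min 24) -> median=20.5
Step 7: insert 3 -> lo=[3, 6, 8, 17] (size 4, max 17) hi=[24, 30, 37] (size 3, min 24) -> median=17
Step 8: insert 45 -> lo=[3, 6, 8, 17] (size 4, max 17) hi=[24, 30, 37, 45] (size 4, min 24) -> median=20.5

Answer: 8 22.5 17 12.5 17 20.5 17 20.5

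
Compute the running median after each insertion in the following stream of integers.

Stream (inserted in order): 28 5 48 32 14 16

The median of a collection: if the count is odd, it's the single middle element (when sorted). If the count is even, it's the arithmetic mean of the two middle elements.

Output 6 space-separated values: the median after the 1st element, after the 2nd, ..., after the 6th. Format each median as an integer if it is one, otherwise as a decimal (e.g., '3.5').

Answer: 28 16.5 28 30 28 22

Derivation:
Step 1: insert 28 -> lo=[28] (size 1, max 28) hi=[] (size 0) -> median=28
Step 2: insert 5 -> lo=[5] (size 1, max 5) hi=[28] (size 1, min 28) -> median=16.5
Step 3: insert 48 -> lo=[5, 28] (size 2, max 28) hi=[48] (size 1, min 48) -> median=28
Step 4: insert 32 -> lo=[5, 28] (size 2, max 28) hi=[32, 48] (size 2, min 32) -> median=30
Step 5: insert 14 -> lo=[5, 14, 28] (size 3, max 28) hi=[32, 48] (size 2, min 32) -> median=28
Step 6: insert 16 -> lo=[5, 14, 16] (size 3, max 16) hi=[28, 32, 48] (size 3, min 28) -> median=22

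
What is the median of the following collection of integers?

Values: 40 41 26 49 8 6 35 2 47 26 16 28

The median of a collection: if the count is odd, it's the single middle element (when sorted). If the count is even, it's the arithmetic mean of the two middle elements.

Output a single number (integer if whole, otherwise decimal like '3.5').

Step 1: insert 40 -> lo=[40] (size 1, max 40) hi=[] (size 0) -> median=40
Step 2: insert 41 -> lo=[40] (size 1, max 40) hi=[41] (size 1, min 41) -> median=40.5
Step 3: insert 26 -> lo=[26, 40] (size 2, max 40) hi=[41] (size 1, min 41) -> median=40
Step 4: insert 49 -> lo=[26, 40] (size 2, max 40) hi=[41, 49] (size 2, min 41) -> median=40.5
Step 5: insert 8 -> lo=[8, 26, 40] (size 3, max 40) hi=[41, 49] (size 2, min 41) -> median=40
Step 6: insert 6 -> lo=[6, 8, 26] (size 3, max 26) hi=[40, 41, 49] (size 3, min 40) -> median=33
Step 7: insert 35 -> lo=[6, 8, 26, 35] (size 4, max 35) hi=[40, 41, 49] (size 3, min 40) -> median=35
Step 8: insert 2 -> lo=[2, 6, 8, 26] (size 4, max 26) hi=[35, 40, 41, 49] (size 4, min 35) -> median=30.5
Step 9: insert 47 -> lo=[2, 6, 8, 26, 35] (size 5, max 35) hi=[40, 41, 47, 49] (size 4, min 40) -> median=35
Step 10: insert 26 -> lo=[2, 6, 8, 26, 26] (size 5, max 26) hi=[35, 40, 41, 47, 49] (size 5, min 35) -> median=30.5
Step 11: insert 16 -> lo=[2, 6, 8, 16, 26, 26] (size 6, max 26) hi=[35, 40, 41, 47, 49] (size 5, min 35) -> median=26
Step 12: insert 28 -> lo=[2, 6, 8, 16, 26, 26] (size 6, max 26) hi=[28, 35, 40, 41, 47, 49] (size 6, min 28) -> median=27

Answer: 27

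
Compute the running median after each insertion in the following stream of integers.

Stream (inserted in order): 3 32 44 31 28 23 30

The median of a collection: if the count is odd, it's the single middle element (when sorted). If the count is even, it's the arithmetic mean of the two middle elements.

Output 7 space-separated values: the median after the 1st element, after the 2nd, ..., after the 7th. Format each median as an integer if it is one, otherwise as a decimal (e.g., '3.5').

Answer: 3 17.5 32 31.5 31 29.5 30

Derivation:
Step 1: insert 3 -> lo=[3] (size 1, max 3) hi=[] (size 0) -> median=3
Step 2: insert 32 -> lo=[3] (size 1, max 3) hi=[32] (size 1, min 32) -> median=17.5
Step 3: insert 44 -> lo=[3, 32] (size 2, max 32) hi=[44] (size 1, min 44) -> median=32
Step 4: insert 31 -> lo=[3, 31] (size 2, max 31) hi=[32, 44] (size 2, min 32) -> median=31.5
Step 5: insert 28 -> lo=[3, 28, 31] (size 3, max 31) hi=[32, 44] (size 2, min 32) -> median=31
Step 6: insert 23 -> lo=[3, 23, 28] (size 3, max 28) hi=[31, 32, 44] (size 3, min 31) -> median=29.5
Step 7: insert 30 -> lo=[3, 23, 28, 30] (size 4, max 30) hi=[31, 32, 44] (size 3, min 31) -> median=30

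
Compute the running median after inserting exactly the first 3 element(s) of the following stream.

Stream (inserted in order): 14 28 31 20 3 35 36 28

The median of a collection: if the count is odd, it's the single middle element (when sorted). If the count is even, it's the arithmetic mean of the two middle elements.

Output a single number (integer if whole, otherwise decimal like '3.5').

Step 1: insert 14 -> lo=[14] (size 1, max 14) hi=[] (size 0) -> median=14
Step 2: insert 28 -> lo=[14] (size 1, max 14) hi=[28] (size 1, min 28) -> median=21
Step 3: insert 31 -> lo=[14, 28] (size 2, max 28) hi=[31] (size 1, min 31) -> median=28

Answer: 28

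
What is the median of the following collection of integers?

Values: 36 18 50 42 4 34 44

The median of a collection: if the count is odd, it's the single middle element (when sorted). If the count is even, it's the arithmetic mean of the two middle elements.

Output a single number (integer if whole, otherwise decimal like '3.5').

Step 1: insert 36 -> lo=[36] (size 1, max 36) hi=[] (size 0) -> median=36
Step 2: insert 18 -> lo=[18] (size 1, max 18) hi=[36] (size 1, min 36) -> median=27
Step 3: insert 50 -> lo=[18, 36] (size 2, max 36) hi=[50] (size 1, min 50) -> median=36
Step 4: insert 42 -> lo=[18, 36] (size 2, max 36) hi=[42, 50] (size 2, min 42) -> median=39
Step 5: insert 4 -> lo=[4, 18, 36] (size 3, max 36) hi=[42, 50] (size 2, min 42) -> median=36
Step 6: insert 34 -> lo=[4, 18, 34] (size 3, max 34) hi=[36, 42, 50] (size 3, min 36) -> median=35
Step 7: insert 44 -> lo=[4, 18, 34, 36] (size 4, max 36) hi=[42, 44, 50] (size 3, min 42) -> median=36

Answer: 36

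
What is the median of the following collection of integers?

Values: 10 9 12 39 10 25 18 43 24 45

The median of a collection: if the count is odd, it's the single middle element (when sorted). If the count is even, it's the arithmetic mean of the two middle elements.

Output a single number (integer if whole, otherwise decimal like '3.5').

Answer: 21

Derivation:
Step 1: insert 10 -> lo=[10] (size 1, max 10) hi=[] (size 0) -> median=10
Step 2: insert 9 -> lo=[9] (size 1, max 9) hi=[10] (size 1, min 10) -> median=9.5
Step 3: insert 12 -> lo=[9, 10] (size 2, max 10) hi=[12] (size 1, min 12) -> median=10
Step 4: insert 39 -> lo=[9, 10] (size 2, max 10) hi=[12, 39] (size 2, min 12) -> median=11
Step 5: insert 10 -> lo=[9, 10, 10] (size 3, max 10) hi=[12, 39] (size 2, min 12) -> median=10
Step 6: insert 25 -> lo=[9, 10, 10] (size 3, max 10) hi=[12, 25, 39] (size 3, min 12) -> median=11
Step 7: insert 18 -> lo=[9, 10, 10, 12] (size 4, max 12) hi=[18, 25, 39] (size 3, min 18) -> median=12
Step 8: insert 43 -> lo=[9, 10, 10, 12] (size 4, max 12) hi=[18, 25, 39, 43] (size 4, min 18) -> median=15
Step 9: insert 24 -> lo=[9, 10, 10, 12, 18] (size 5, max 18) hi=[24, 25, 39, 43] (size 4, min 24) -> median=18
Step 10: insert 45 -> lo=[9, 10, 10, 12, 18] (size 5, max 18) hi=[24, 25, 39, 43, 45] (size 5, min 24) -> median=21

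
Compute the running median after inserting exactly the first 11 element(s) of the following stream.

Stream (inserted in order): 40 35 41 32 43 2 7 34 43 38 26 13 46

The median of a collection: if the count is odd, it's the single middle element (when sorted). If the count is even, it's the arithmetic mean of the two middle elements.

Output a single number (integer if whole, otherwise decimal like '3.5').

Step 1: insert 40 -> lo=[40] (size 1, max 40) hi=[] (size 0) -> median=40
Step 2: insert 35 -> lo=[35] (size 1, max 35) hi=[40] (size 1, min 40) -> median=37.5
Step 3: insert 41 -> lo=[35, 40] (size 2, max 40) hi=[41] (size 1, min 41) -> median=40
Step 4: insert 32 -> lo=[32, 35] (size 2, max 35) hi=[40, 41] (size 2, min 40) -> median=37.5
Step 5: insert 43 -> lo=[32, 35, 40] (size 3, max 40) hi=[41, 43] (size 2, min 41) -> median=40
Step 6: insert 2 -> lo=[2, 32, 35] (size 3, max 35) hi=[40, 41, 43] (size 3, min 40) -> median=37.5
Step 7: insert 7 -> lo=[2, 7, 32, 35] (size 4, max 35) hi=[40, 41, 43] (size 3, min 40) -> median=35
Step 8: insert 34 -> lo=[2, 7, 32, 34] (size 4, max 34) hi=[35, 40, 41, 43] (size 4, min 35) -> median=34.5
Step 9: insert 43 -> lo=[2, 7, 32, 34, 35] (size 5, max 35) hi=[40, 41, 43, 43] (size 4, min 40) -> median=35
Step 10: insert 38 -> lo=[2, 7, 32, 34, 35] (size 5, max 35) hi=[38, 40, 41, 43, 43] (size 5, min 38) -> median=36.5
Step 11: insert 26 -> lo=[2, 7, 26, 32, 34, 35] (size 6, max 35) hi=[38, 40, 41, 43, 43] (size 5, min 38) -> median=35

Answer: 35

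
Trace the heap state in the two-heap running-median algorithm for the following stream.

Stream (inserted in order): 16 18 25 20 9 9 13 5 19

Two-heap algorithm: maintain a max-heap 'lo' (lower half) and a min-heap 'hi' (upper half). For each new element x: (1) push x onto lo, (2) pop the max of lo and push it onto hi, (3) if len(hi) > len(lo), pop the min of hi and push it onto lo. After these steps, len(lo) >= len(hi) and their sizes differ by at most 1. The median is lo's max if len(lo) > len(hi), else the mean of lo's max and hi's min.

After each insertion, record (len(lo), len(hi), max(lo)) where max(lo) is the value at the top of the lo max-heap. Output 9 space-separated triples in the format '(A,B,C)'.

Step 1: insert 16 -> lo=[16] hi=[] -> (len(lo)=1, len(hi)=0, max(lo)=16)
Step 2: insert 18 -> lo=[16] hi=[18] -> (len(lo)=1, len(hi)=1, max(lo)=16)
Step 3: insert 25 -> lo=[16, 18] hi=[25] -> (len(lo)=2, len(hi)=1, max(lo)=18)
Step 4: insert 20 -> lo=[16, 18] hi=[20, 25] -> (len(lo)=2, len(hi)=2, max(lo)=18)
Step 5: insert 9 -> lo=[9, 16, 18] hi=[20, 25] -> (len(lo)=3, len(hi)=2, max(lo)=18)
Step 6: insert 9 -> lo=[9, 9, 16] hi=[18, 20, 25] -> (len(lo)=3, len(hi)=3, max(lo)=16)
Step 7: insert 13 -> lo=[9, 9, 13, 16] hi=[18, 20, 25] -> (len(lo)=4, len(hi)=3, max(lo)=16)
Step 8: insert 5 -> lo=[5, 9, 9, 13] hi=[16, 18, 20, 25] -> (len(lo)=4, len(hi)=4, max(lo)=13)
Step 9: insert 19 -> lo=[5, 9, 9, 13, 16] hi=[18, 19, 20, 25] -> (len(lo)=5, len(hi)=4, max(lo)=16)

Answer: (1,0,16) (1,1,16) (2,1,18) (2,2,18) (3,2,18) (3,3,16) (4,3,16) (4,4,13) (5,4,16)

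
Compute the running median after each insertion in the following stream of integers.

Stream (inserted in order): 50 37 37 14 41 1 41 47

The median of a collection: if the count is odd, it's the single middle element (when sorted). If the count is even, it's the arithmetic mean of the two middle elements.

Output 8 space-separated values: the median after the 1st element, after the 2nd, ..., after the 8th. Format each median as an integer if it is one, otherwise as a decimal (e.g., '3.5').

Step 1: insert 50 -> lo=[50] (size 1, max 50) hi=[] (size 0) -> median=50
Step 2: insert 37 -> lo=[37] (size 1, max 37) hi=[50] (size 1, min 50) -> median=43.5
Step 3: insert 37 -> lo=[37, 37] (size 2, max 37) hi=[50] (size 1, min 50) -> median=37
Step 4: insert 14 -> lo=[14, 37] (size 2, max 37) hi=[37, 50] (size 2, min 37) -> median=37
Step 5: insert 41 -> lo=[14, 37, 37] (size 3, max 37) hi=[41, 50] (size 2, min 41) -> median=37
Step 6: insert 1 -> lo=[1, 14, 37] (size 3, max 37) hi=[37, 41, 50] (size 3, min 37) -> median=37
Step 7: insert 41 -> lo=[1, 14, 37, 37] (size 4, max 37) hi=[41, 41, 50] (size 3, min 41) -> median=37
Step 8: insert 47 -> lo=[1, 14, 37, 37] (size 4, max 37) hi=[41, 41, 47, 50] (size 4, min 41) -> median=39

Answer: 50 43.5 37 37 37 37 37 39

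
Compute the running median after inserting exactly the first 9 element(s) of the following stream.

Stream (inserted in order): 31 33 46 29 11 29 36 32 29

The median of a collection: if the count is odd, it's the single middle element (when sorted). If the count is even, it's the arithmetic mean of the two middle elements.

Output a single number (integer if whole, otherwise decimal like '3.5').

Answer: 31

Derivation:
Step 1: insert 31 -> lo=[31] (size 1, max 31) hi=[] (size 0) -> median=31
Step 2: insert 33 -> lo=[31] (size 1, max 31) hi=[33] (size 1, min 33) -> median=32
Step 3: insert 46 -> lo=[31, 33] (size 2, max 33) hi=[46] (size 1, min 46) -> median=33
Step 4: insert 29 -> lo=[29, 31] (size 2, max 31) hi=[33, 46] (size 2, min 33) -> median=32
Step 5: insert 11 -> lo=[11, 29, 31] (size 3, max 31) hi=[33, 46] (size 2, min 33) -> median=31
Step 6: insert 29 -> lo=[11, 29, 29] (size 3, max 29) hi=[31, 33, 46] (size 3, min 31) -> median=30
Step 7: insert 36 -> lo=[11, 29, 29, 31] (size 4, max 31) hi=[33, 36, 46] (size 3, min 33) -> median=31
Step 8: insert 32 -> lo=[11, 29, 29, 31] (size 4, max 31) hi=[32, 33, 36, 46] (size 4, min 32) -> median=31.5
Step 9: insert 29 -> lo=[11, 29, 29, 29, 31] (size 5, max 31) hi=[32, 33, 36, 46] (size 4, min 32) -> median=31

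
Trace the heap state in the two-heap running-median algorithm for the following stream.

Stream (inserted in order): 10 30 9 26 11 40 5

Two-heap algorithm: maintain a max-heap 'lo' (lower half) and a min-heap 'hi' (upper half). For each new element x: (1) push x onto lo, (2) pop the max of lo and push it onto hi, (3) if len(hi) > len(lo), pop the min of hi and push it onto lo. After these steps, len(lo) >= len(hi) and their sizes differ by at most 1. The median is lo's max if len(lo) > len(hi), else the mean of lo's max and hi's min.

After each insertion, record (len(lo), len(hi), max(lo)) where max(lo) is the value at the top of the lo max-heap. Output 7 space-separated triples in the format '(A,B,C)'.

Step 1: insert 10 -> lo=[10] hi=[] -> (len(lo)=1, len(hi)=0, max(lo)=10)
Step 2: insert 30 -> lo=[10] hi=[30] -> (len(lo)=1, len(hi)=1, max(lo)=10)
Step 3: insert 9 -> lo=[9, 10] hi=[30] -> (len(lo)=2, len(hi)=1, max(lo)=10)
Step 4: insert 26 -> lo=[9, 10] hi=[26, 30] -> (len(lo)=2, len(hi)=2, max(lo)=10)
Step 5: insert 11 -> lo=[9, 10, 11] hi=[26, 30] -> (len(lo)=3, len(hi)=2, max(lo)=11)
Step 6: insert 40 -> lo=[9, 10, 11] hi=[26, 30, 40] -> (len(lo)=3, len(hi)=3, max(lo)=11)
Step 7: insert 5 -> lo=[5, 9, 10, 11] hi=[26, 30, 40] -> (len(lo)=4, len(hi)=3, max(lo)=11)

Answer: (1,0,10) (1,1,10) (2,1,10) (2,2,10) (3,2,11) (3,3,11) (4,3,11)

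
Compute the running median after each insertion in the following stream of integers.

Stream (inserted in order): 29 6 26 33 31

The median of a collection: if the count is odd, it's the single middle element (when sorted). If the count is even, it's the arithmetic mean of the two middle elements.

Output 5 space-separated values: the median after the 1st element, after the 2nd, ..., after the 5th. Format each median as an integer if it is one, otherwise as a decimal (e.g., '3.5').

Step 1: insert 29 -> lo=[29] (size 1, max 29) hi=[] (size 0) -> median=29
Step 2: insert 6 -> lo=[6] (size 1, max 6) hi=[29] (size 1, min 29) -> median=17.5
Step 3: insert 26 -> lo=[6, 26] (size 2, max 26) hi=[29] (size 1, min 29) -> median=26
Step 4: insert 33 -> lo=[6, 26] (size 2, max 26) hi=[29, 33] (size 2, min 29) -> median=27.5
Step 5: insert 31 -> lo=[6, 26, 29] (size 3, max 29) hi=[31, 33] (size 2, min 31) -> median=29

Answer: 29 17.5 26 27.5 29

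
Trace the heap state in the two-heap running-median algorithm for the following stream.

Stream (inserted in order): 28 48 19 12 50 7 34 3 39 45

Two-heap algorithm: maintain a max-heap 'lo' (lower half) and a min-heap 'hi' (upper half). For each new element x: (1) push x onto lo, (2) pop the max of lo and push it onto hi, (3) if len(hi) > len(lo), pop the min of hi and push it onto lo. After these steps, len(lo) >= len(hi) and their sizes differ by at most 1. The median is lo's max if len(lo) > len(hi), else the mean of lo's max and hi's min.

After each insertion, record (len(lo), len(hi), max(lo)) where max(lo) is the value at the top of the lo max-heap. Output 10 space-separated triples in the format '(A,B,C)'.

Answer: (1,0,28) (1,1,28) (2,1,28) (2,2,19) (3,2,28) (3,3,19) (4,3,28) (4,4,19) (5,4,28) (5,5,28)

Derivation:
Step 1: insert 28 -> lo=[28] hi=[] -> (len(lo)=1, len(hi)=0, max(lo)=28)
Step 2: insert 48 -> lo=[28] hi=[48] -> (len(lo)=1, len(hi)=1, max(lo)=28)
Step 3: insert 19 -> lo=[19, 28] hi=[48] -> (len(lo)=2, len(hi)=1, max(lo)=28)
Step 4: insert 12 -> lo=[12, 19] hi=[28, 48] -> (len(lo)=2, len(hi)=2, max(lo)=19)
Step 5: insert 50 -> lo=[12, 19, 28] hi=[48, 50] -> (len(lo)=3, len(hi)=2, max(lo)=28)
Step 6: insert 7 -> lo=[7, 12, 19] hi=[28, 48, 50] -> (len(lo)=3, len(hi)=3, max(lo)=19)
Step 7: insert 34 -> lo=[7, 12, 19, 28] hi=[34, 48, 50] -> (len(lo)=4, len(hi)=3, max(lo)=28)
Step 8: insert 3 -> lo=[3, 7, 12, 19] hi=[28, 34, 48, 50] -> (len(lo)=4, len(hi)=4, max(lo)=19)
Step 9: insert 39 -> lo=[3, 7, 12, 19, 28] hi=[34, 39, 48, 50] -> (len(lo)=5, len(hi)=4, max(lo)=28)
Step 10: insert 45 -> lo=[3, 7, 12, 19, 28] hi=[34, 39, 45, 48, 50] -> (len(lo)=5, len(hi)=5, max(lo)=28)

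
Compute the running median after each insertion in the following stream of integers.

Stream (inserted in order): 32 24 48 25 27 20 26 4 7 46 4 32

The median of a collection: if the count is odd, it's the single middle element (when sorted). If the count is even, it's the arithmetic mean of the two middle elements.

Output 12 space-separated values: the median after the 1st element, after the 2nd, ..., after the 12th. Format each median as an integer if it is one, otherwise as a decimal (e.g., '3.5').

Step 1: insert 32 -> lo=[32] (size 1, max 32) hi=[] (size 0) -> median=32
Step 2: insert 24 -> lo=[24] (size 1, max 24) hi=[32] (size 1, min 32) -> median=28
Step 3: insert 48 -> lo=[24, 32] (size 2, max 32) hi=[48] (size 1, min 48) -> median=32
Step 4: insert 25 -> lo=[24, 25] (size 2, max 25) hi=[32, 48] (size 2, min 32) -> median=28.5
Step 5: insert 27 -> lo=[24, 25, 27] (size 3, max 27) hi=[32, 48] (size 2, min 32) -> median=27
Step 6: insert 20 -> lo=[20, 24, 25] (size 3, max 25) hi=[27, 32, 48] (size 3, min 27) -> median=26
Step 7: insert 26 -> lo=[20, 24, 25, 26] (size 4, max 26) hi=[27, 32, 48] (size 3, min 27) -> median=26
Step 8: insert 4 -> lo=[4, 20, 24, 25] (size 4, max 25) hi=[26, 27, 32, 48] (size 4, min 26) -> median=25.5
Step 9: insert 7 -> lo=[4, 7, 20, 24, 25] (size 5, max 25) hi=[26, 27, 32, 48] (size 4, min 26) -> median=25
Step 10: insert 46 -> lo=[4, 7, 20, 24, 25] (size 5, max 25) hi=[26, 27, 32, 46, 48] (size 5, min 26) -> median=25.5
Step 11: insert 4 -> lo=[4, 4, 7, 20, 24, 25] (size 6, max 25) hi=[26, 27, 32, 46, 48] (size 5, min 26) -> median=25
Step 12: insert 32 -> lo=[4, 4, 7, 20, 24, 25] (size 6, max 25) hi=[26, 27, 32, 32, 46, 48] (size 6, min 26) -> median=25.5

Answer: 32 28 32 28.5 27 26 26 25.5 25 25.5 25 25.5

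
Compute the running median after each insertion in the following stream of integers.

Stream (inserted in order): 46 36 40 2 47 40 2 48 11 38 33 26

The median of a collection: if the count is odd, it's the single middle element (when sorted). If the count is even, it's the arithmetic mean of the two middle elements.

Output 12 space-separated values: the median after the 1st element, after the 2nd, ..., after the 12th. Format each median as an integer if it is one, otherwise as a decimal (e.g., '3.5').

Answer: 46 41 40 38 40 40 40 40 40 39 38 37

Derivation:
Step 1: insert 46 -> lo=[46] (size 1, max 46) hi=[] (size 0) -> median=46
Step 2: insert 36 -> lo=[36] (size 1, max 36) hi=[46] (size 1, min 46) -> median=41
Step 3: insert 40 -> lo=[36, 40] (size 2, max 40) hi=[46] (size 1, min 46) -> median=40
Step 4: insert 2 -> lo=[2, 36] (size 2, max 36) hi=[40, 46] (size 2, min 40) -> median=38
Step 5: insert 47 -> lo=[2, 36, 40] (size 3, max 40) hi=[46, 47] (size 2, min 46) -> median=40
Step 6: insert 40 -> lo=[2, 36, 40] (size 3, max 40) hi=[40, 46, 47] (size 3, min 40) -> median=40
Step 7: insert 2 -> lo=[2, 2, 36, 40] (size 4, max 40) hi=[40, 46, 47] (size 3, min 40) -> median=40
Step 8: insert 48 -> lo=[2, 2, 36, 40] (size 4, max 40) hi=[40, 46, 47, 48] (size 4, min 40) -> median=40
Step 9: insert 11 -> lo=[2, 2, 11, 36, 40] (size 5, max 40) hi=[40, 46, 47, 48] (size 4, min 40) -> median=40
Step 10: insert 38 -> lo=[2, 2, 11, 36, 38] (size 5, max 38) hi=[40, 40, 46, 47, 48] (size 5, min 40) -> median=39
Step 11: insert 33 -> lo=[2, 2, 11, 33, 36, 38] (size 6, max 38) hi=[40, 40, 46, 47, 48] (size 5, min 40) -> median=38
Step 12: insert 26 -> lo=[2, 2, 11, 26, 33, 36] (size 6, max 36) hi=[38, 40, 40, 46, 47, 48] (size 6, min 38) -> median=37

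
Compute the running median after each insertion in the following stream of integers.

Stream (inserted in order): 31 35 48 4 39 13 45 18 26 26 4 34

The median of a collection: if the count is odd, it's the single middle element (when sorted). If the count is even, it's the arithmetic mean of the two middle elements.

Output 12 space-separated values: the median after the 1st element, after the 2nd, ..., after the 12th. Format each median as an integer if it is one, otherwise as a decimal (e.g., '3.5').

Answer: 31 33 35 33 35 33 35 33 31 28.5 26 28.5

Derivation:
Step 1: insert 31 -> lo=[31] (size 1, max 31) hi=[] (size 0) -> median=31
Step 2: insert 35 -> lo=[31] (size 1, max 31) hi=[35] (size 1, min 35) -> median=33
Step 3: insert 48 -> lo=[31, 35] (size 2, max 35) hi=[48] (size 1, min 48) -> median=35
Step 4: insert 4 -> lo=[4, 31] (size 2, max 31) hi=[35, 48] (size 2, min 35) -> median=33
Step 5: insert 39 -> lo=[4, 31, 35] (size 3, max 35) hi=[39, 48] (size 2, min 39) -> median=35
Step 6: insert 13 -> lo=[4, 13, 31] (size 3, max 31) hi=[35, 39, 48] (size 3, min 35) -> median=33
Step 7: insert 45 -> lo=[4, 13, 31, 35] (size 4, max 35) hi=[39, 45, 48] (size 3, min 39) -> median=35
Step 8: insert 18 -> lo=[4, 13, 18, 31] (size 4, max 31) hi=[35, 39, 45, 48] (size 4, min 35) -> median=33
Step 9: insert 26 -> lo=[4, 13, 18, 26, 31] (size 5, max 31) hi=[35, 39, 45, 48] (size 4, min 35) -> median=31
Step 10: insert 26 -> lo=[4, 13, 18, 26, 26] (size 5, max 26) hi=[31, 35, 39, 45, 48] (size 5, min 31) -> median=28.5
Step 11: insert 4 -> lo=[4, 4, 13, 18, 26, 26] (size 6, max 26) hi=[31, 35, 39, 45, 48] (size 5, min 31) -> median=26
Step 12: insert 34 -> lo=[4, 4, 13, 18, 26, 26] (size 6, max 26) hi=[31, 34, 35, 39, 45, 48] (size 6, min 31) -> median=28.5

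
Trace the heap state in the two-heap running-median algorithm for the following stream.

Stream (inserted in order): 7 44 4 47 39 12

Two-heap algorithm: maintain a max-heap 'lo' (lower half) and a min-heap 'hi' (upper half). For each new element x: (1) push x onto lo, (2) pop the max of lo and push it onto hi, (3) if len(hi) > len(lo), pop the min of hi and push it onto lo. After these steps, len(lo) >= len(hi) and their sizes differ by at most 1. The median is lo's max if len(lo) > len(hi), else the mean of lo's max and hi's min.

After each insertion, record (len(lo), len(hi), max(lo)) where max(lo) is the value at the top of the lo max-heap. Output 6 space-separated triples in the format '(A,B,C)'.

Step 1: insert 7 -> lo=[7] hi=[] -> (len(lo)=1, len(hi)=0, max(lo)=7)
Step 2: insert 44 -> lo=[7] hi=[44] -> (len(lo)=1, len(hi)=1, max(lo)=7)
Step 3: insert 4 -> lo=[4, 7] hi=[44] -> (len(lo)=2, len(hi)=1, max(lo)=7)
Step 4: insert 47 -> lo=[4, 7] hi=[44, 47] -> (len(lo)=2, len(hi)=2, max(lo)=7)
Step 5: insert 39 -> lo=[4, 7, 39] hi=[44, 47] -> (len(lo)=3, len(hi)=2, max(lo)=39)
Step 6: insert 12 -> lo=[4, 7, 12] hi=[39, 44, 47] -> (len(lo)=3, len(hi)=3, max(lo)=12)

Answer: (1,0,7) (1,1,7) (2,1,7) (2,2,7) (3,2,39) (3,3,12)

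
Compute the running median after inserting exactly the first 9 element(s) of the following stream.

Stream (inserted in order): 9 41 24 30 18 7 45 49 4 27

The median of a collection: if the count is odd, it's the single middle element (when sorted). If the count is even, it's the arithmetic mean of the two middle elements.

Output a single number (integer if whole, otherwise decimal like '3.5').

Step 1: insert 9 -> lo=[9] (size 1, max 9) hi=[] (size 0) -> median=9
Step 2: insert 41 -> lo=[9] (size 1, max 9) hi=[41] (size 1, min 41) -> median=25
Step 3: insert 24 -> lo=[9, 24] (size 2, max 24) hi=[41] (size 1, min 41) -> median=24
Step 4: insert 30 -> lo=[9, 24] (size 2, max 24) hi=[30, 41] (size 2, min 30) -> median=27
Step 5: insert 18 -> lo=[9, 18, 24] (size 3, max 24) hi=[30, 41] (size 2, min 30) -> median=24
Step 6: insert 7 -> lo=[7, 9, 18] (size 3, max 18) hi=[24, 30, 41] (size 3, min 24) -> median=21
Step 7: insert 45 -> lo=[7, 9, 18, 24] (size 4, max 24) hi=[30, 41, 45] (size 3, min 30) -> median=24
Step 8: insert 49 -> lo=[7, 9, 18, 24] (size 4, max 24) hi=[30, 41, 45, 49] (size 4, min 30) -> median=27
Step 9: insert 4 -> lo=[4, 7, 9, 18, 24] (size 5, max 24) hi=[30, 41, 45, 49] (size 4, min 30) -> median=24

Answer: 24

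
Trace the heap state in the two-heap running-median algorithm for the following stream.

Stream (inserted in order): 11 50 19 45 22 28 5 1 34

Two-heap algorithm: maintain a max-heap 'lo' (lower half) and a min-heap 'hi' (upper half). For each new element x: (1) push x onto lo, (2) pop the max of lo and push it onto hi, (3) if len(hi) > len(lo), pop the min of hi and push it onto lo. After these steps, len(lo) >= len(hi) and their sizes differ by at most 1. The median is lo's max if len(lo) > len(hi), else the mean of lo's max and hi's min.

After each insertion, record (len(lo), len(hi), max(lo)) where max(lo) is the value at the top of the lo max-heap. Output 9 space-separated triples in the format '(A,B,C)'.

Answer: (1,0,11) (1,1,11) (2,1,19) (2,2,19) (3,2,22) (3,3,22) (4,3,22) (4,4,19) (5,4,22)

Derivation:
Step 1: insert 11 -> lo=[11] hi=[] -> (len(lo)=1, len(hi)=0, max(lo)=11)
Step 2: insert 50 -> lo=[11] hi=[50] -> (len(lo)=1, len(hi)=1, max(lo)=11)
Step 3: insert 19 -> lo=[11, 19] hi=[50] -> (len(lo)=2, len(hi)=1, max(lo)=19)
Step 4: insert 45 -> lo=[11, 19] hi=[45, 50] -> (len(lo)=2, len(hi)=2, max(lo)=19)
Step 5: insert 22 -> lo=[11, 19, 22] hi=[45, 50] -> (len(lo)=3, len(hi)=2, max(lo)=22)
Step 6: insert 28 -> lo=[11, 19, 22] hi=[28, 45, 50] -> (len(lo)=3, len(hi)=3, max(lo)=22)
Step 7: insert 5 -> lo=[5, 11, 19, 22] hi=[28, 45, 50] -> (len(lo)=4, len(hi)=3, max(lo)=22)
Step 8: insert 1 -> lo=[1, 5, 11, 19] hi=[22, 28, 45, 50] -> (len(lo)=4, len(hi)=4, max(lo)=19)
Step 9: insert 34 -> lo=[1, 5, 11, 19, 22] hi=[28, 34, 45, 50] -> (len(lo)=5, len(hi)=4, max(lo)=22)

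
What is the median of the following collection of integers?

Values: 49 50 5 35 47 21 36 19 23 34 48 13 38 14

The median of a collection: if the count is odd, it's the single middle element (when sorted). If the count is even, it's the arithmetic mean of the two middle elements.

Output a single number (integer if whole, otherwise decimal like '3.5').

Step 1: insert 49 -> lo=[49] (size 1, max 49) hi=[] (size 0) -> median=49
Step 2: insert 50 -> lo=[49] (size 1, max 49) hi=[50] (size 1, min 50) -> median=49.5
Step 3: insert 5 -> lo=[5, 49] (size 2, max 49) hi=[50] (size 1, min 50) -> median=49
Step 4: insert 35 -> lo=[5, 35] (size 2, max 35) hi=[49, 50] (size 2, min 49) -> median=42
Step 5: insert 47 -> lo=[5, 35, 47] (size 3, max 47) hi=[49, 50] (size 2, min 49) -> median=47
Step 6: insert 21 -> lo=[5, 21, 35] (size 3, max 35) hi=[47, 49, 50] (size 3, min 47) -> median=41
Step 7: insert 36 -> lo=[5, 21, 35, 36] (size 4, max 36) hi=[47, 49, 50] (size 3, min 47) -> median=36
Step 8: insert 19 -> lo=[5, 19, 21, 35] (size 4, max 35) hi=[36, 47, 49, 50] (size 4, min 36) -> median=35.5
Step 9: insert 23 -> lo=[5, 19, 21, 23, 35] (size 5, max 35) hi=[36, 47, 49, 50] (size 4, min 36) -> median=35
Step 10: insert 34 -> lo=[5, 19, 21, 23, 34] (size 5, max 34) hi=[35, 36, 47, 49, 50] (size 5, min 35) -> median=34.5
Step 11: insert 48 -> lo=[5, 19, 21, 23, 34, 35] (size 6, max 35) hi=[36, 47, 48, 49, 50] (size 5, min 36) -> median=35
Step 12: insert 13 -> lo=[5, 13, 19, 21, 23, 34] (size 6, max 34) hi=[35, 36, 47, 48, 49, 50] (size 6, min 35) -> median=34.5
Step 13: insert 38 -> lo=[5, 13, 19, 21, 23, 34, 35] (size 7, max 35) hi=[36, 38, 47, 48, 49, 50] (size 6, min 36) -> median=35
Step 14: insert 14 -> lo=[5, 13, 14, 19, 21, 23, 34] (size 7, max 34) hi=[35, 36, 38, 47, 48, 49, 50] (size 7, min 35) -> median=34.5

Answer: 34.5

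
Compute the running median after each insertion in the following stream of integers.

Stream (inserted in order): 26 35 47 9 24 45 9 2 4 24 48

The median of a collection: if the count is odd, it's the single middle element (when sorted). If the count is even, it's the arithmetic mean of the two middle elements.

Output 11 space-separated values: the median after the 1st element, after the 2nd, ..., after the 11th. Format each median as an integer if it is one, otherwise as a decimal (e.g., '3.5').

Step 1: insert 26 -> lo=[26] (size 1, max 26) hi=[] (size 0) -> median=26
Step 2: insert 35 -> lo=[26] (size 1, max 26) hi=[35] (size 1, min 35) -> median=30.5
Step 3: insert 47 -> lo=[26, 35] (size 2, max 35) hi=[47] (size 1, min 47) -> median=35
Step 4: insert 9 -> lo=[9, 26] (size 2, max 26) hi=[35, 47] (size 2, min 35) -> median=30.5
Step 5: insert 24 -> lo=[9, 24, 26] (size 3, max 26) hi=[35, 47] (size 2, min 35) -> median=26
Step 6: insert 45 -> lo=[9, 24, 26] (size 3, max 26) hi=[35, 45, 47] (size 3, min 35) -> median=30.5
Step 7: insert 9 -> lo=[9, 9, 24, 26] (size 4, max 26) hi=[35, 45, 47] (size 3, min 35) -> median=26
Step 8: insert 2 -> lo=[2, 9, 9, 24] (size 4, max 24) hi=[26, 35, 45, 47] (size 4, min 26) -> median=25
Step 9: insert 4 -> lo=[2, 4, 9, 9, 24] (size 5, max 24) hi=[26, 35, 45, 47] (size 4, min 26) -> median=24
Step 10: insert 24 -> lo=[2, 4, 9, 9, 24] (size 5, max 24) hi=[24, 26, 35, 45, 47] (size 5, min 24) -> median=24
Step 11: insert 48 -> lo=[2, 4, 9, 9, 24, 24] (size 6, max 24) hi=[26, 35, 45, 47, 48] (size 5, min 26) -> median=24

Answer: 26 30.5 35 30.5 26 30.5 26 25 24 24 24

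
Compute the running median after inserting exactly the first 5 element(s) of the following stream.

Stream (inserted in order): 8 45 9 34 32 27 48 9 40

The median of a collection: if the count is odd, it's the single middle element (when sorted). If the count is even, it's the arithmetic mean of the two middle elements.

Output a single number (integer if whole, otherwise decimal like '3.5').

Step 1: insert 8 -> lo=[8] (size 1, max 8) hi=[] (size 0) -> median=8
Step 2: insert 45 -> lo=[8] (size 1, max 8) hi=[45] (size 1, min 45) -> median=26.5
Step 3: insert 9 -> lo=[8, 9] (size 2, max 9) hi=[45] (size 1, min 45) -> median=9
Step 4: insert 34 -> lo=[8, 9] (size 2, max 9) hi=[34, 45] (size 2, min 34) -> median=21.5
Step 5: insert 32 -> lo=[8, 9, 32] (size 3, max 32) hi=[34, 45] (size 2, min 34) -> median=32

Answer: 32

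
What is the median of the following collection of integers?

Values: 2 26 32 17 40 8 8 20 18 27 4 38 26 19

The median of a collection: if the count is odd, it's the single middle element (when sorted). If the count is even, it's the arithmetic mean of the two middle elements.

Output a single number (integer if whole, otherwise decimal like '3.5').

Answer: 19.5

Derivation:
Step 1: insert 2 -> lo=[2] (size 1, max 2) hi=[] (size 0) -> median=2
Step 2: insert 26 -> lo=[2] (size 1, max 2) hi=[26] (size 1, min 26) -> median=14
Step 3: insert 32 -> lo=[2, 26] (size 2, max 26) hi=[32] (size 1, min 32) -> median=26
Step 4: insert 17 -> lo=[2, 17] (size 2, max 17) hi=[26, 32] (size 2, min 26) -> median=21.5
Step 5: insert 40 -> lo=[2, 17, 26] (size 3, max 26) hi=[32, 40] (size 2, min 32) -> median=26
Step 6: insert 8 -> lo=[2, 8, 17] (size 3, max 17) hi=[26, 32, 40] (size 3, min 26) -> median=21.5
Step 7: insert 8 -> lo=[2, 8, 8, 17] (size 4, max 17) hi=[26, 32, 40] (size 3, min 26) -> median=17
Step 8: insert 20 -> lo=[2, 8, 8, 17] (size 4, max 17) hi=[20, 26, 32, 40] (size 4, min 20) -> median=18.5
Step 9: insert 18 -> lo=[2, 8, 8, 17, 18] (size 5, max 18) hi=[20, 26, 32, 40] (size 4, min 20) -> median=18
Step 10: insert 27 -> lo=[2, 8, 8, 17, 18] (size 5, max 18) hi=[20, 26, 27, 32, 40] (size 5, min 20) -> median=19
Step 11: insert 4 -> lo=[2, 4, 8, 8, 17, 18] (size 6, max 18) hi=[20, 26, 27, 32, 40] (size 5, min 20) -> median=18
Step 12: insert 38 -> lo=[2, 4, 8, 8, 17, 18] (size 6, max 18) hi=[20, 26, 27, 32, 38, 40] (size 6, min 20) -> median=19
Step 13: insert 26 -> lo=[2, 4, 8, 8, 17, 18, 20] (size 7, max 20) hi=[26, 26, 27, 32, 38, 40] (size 6, min 26) -> median=20
Step 14: insert 19 -> lo=[2, 4, 8, 8, 17, 18, 19] (size 7, max 19) hi=[20, 26, 26, 27, 32, 38, 40] (size 7, min 20) -> median=19.5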